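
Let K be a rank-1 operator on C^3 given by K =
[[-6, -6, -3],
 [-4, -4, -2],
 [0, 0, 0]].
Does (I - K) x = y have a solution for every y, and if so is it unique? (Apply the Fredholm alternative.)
(I - K) is invertible (det(I - K) = 11 ≠ 0), so for every y in C^3 the equation (I - K) x = y has a unique solution.

K has rank 1, so it is an outer product K = u v^T: every row of K is a multiple of one row vector. Reading off the entries, u = (-3, -2, 0) and v = (2, 2, 1) (row i of K equals u_i·v^T). A rank-one matrix u v^T satisfies K u = u (v·u) and kills the (2)-dimensional subspace v^⊥, so its characteristic polynomial is lambda^2 (lambda - v·u) with v·u = tr K = -10. Hence the eigenvalues of I - K are 1 (multiplicity 2) and 1 - (-10) = 11, so det(I - K) = 11. (Direct check: I - K =
[[7, 6, 3],
 [4, 5, 2],
 [0, 0, 1]]
has determinant 11.) The finite-dimensional Fredholm alternative says: either (I - K) is invertible, or ker(I - K) ≠ {0} and then range(I - K) = ker((I - K)^*)^⊥, with dim ker(I - K) = dim ker((I - K)^*). Since det(I - K) ≠ 0, 1 is not an eigenvalue of K and ker(I - K) = {0}, so we are in the first case: for every y there is a unique x = (I - K)^(-1) y. Explicitly, by the Sherman–Morrison formula, (I - u v^T)^(-1) = I + u v^T/(1 - v·u), i.e. (I - K)^(-1) = I + K/(11).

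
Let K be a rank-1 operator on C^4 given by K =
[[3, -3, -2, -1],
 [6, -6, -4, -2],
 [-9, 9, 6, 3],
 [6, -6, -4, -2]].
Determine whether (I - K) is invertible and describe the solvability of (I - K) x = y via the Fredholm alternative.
(I - K) is singular (det(I - K) = 0, i.e. 1 ∈ sigma(K)). (I - K) x = y is solvable iff y ⊥ ker((I - K)^*) = span{(3, -3, -2, -1)}, i.e. iff 3y_1 - 3y_2 - 2y_3 - y_4 = 0. When solvable, the solutions are x = y + c·(1, 2, -3, 2), c arbitrary (ker(I - K) = span{(1, 2, -3, 2)}, dimension 1).

K has rank 1, so it is an outer product K = u v^T: every row of K is a multiple of one row vector. Reading off the entries, u = (1, 2, -3, 2) and v = (3, -3, -2, -1) (row i of K equals u_i·v^T). A rank-one matrix u v^T satisfies K u = u (v·u) and kills the (3)-dimensional subspace v^⊥, so its characteristic polynomial is lambda^3 (lambda - v·u) with v·u = tr K = 1. Hence the eigenvalues of I - K are 1 (multiplicity 3) and 1 - (1) = 0, so det(I - K) = 0. (Direct check: I - K =
[[-2, 3, 2, 1],
 [-6, 7, 4, 2],
 [9, -9, -5, -3],
 [-6, 6, 4, 3]]
has determinant 0.) So 1 is an eigenvalue of K and (I - K) is not invertible. The finite-dimensional Fredholm alternative says: either (I - K) is invertible, or ker(I - K) ≠ {0} and then range(I - K) = ker((I - K)^*)^⊥, with dim ker(I - K) = dim ker((I - K)^*). We are in the second case, so we need both kernels. Kernel of I - K: (I - K) u = u - u (v·u) = u - u = 0, so ker(I - K) = span{u} = span{(1, 2, -3, 2)} (it is exactly 1-dimensional because rank(I - K) = 3). Kernel of the adjoint: K is real, so (I - K)^* = I - K^T = I - v u^T, and (I - v u^T) v = v - v (u·v) = 0; hence ker((I - K)^*) = span{v} = span{(3, -3, -2, -1)}. Therefore (I - K) x = y is solvable iff <y, v> = 0, i.e. iff 3y_1 - 3y_2 - 2y_3 - y_4 = 0. When this holds, K y = u (v·y) = 0, so (I - K) y = y and x = y is a particular solution; the full solution set is the line x = y + c·u = y + c·(1, 2, -3, 2), c ∈ C.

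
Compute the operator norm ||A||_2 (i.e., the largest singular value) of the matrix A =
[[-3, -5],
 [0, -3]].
||A||_2 = sqrt((43 + sqrt(1525))/2) ≈ 6.4051 (= sqrt(largest eigenvalue of A^T A))

||A||_2 = sigma_max(A) = sqrt(lambda_max(A^T A)). Form the symmetric matrix M = A^T A =
[[9, 15],
 [15, 34]].
Its characteristic polynomial (trace, determinant of M give the coefficients) is
  p(λ) = det(λ I - M) = λ^2 - 43λ + 81.
For λ^2 - 43λ + 81 the discriminant is 1525. It is nonnegative but not a perfect square, so the roots are real and irrational: λ = (43 ± sqrt(1525))/2 ≈ 41.0256, 1.9744.
So the eigenvalues of A^T A are ≈ 1.9744, 41.0256 (all ≥ 0, as they must be for A^T A). The largest is λ_max = (43 + sqrt(1525))/2 ≈ 41.0256, hence ||A||_2 = sqrt(λ_max) = sqrt((43 + sqrt(1525))/2) ≈ 6.4051.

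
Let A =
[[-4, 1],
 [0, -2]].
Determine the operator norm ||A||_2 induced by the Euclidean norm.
||A||_2 = sqrt((21 + sqrt(185))/2) ≈ 4.1594 (= sqrt(largest eigenvalue of A^T A))

||A||_2 = sigma_max(A) = sqrt(lambda_max(A^T A)). Form the symmetric matrix M = A^T A =
[[16, -4],
 [-4, 5]].
Its characteristic polynomial (trace, determinant of M give the coefficients) is
  p(λ) = det(λ I - M) = λ^2 - 21λ + 64.
For λ^2 - 21λ + 64 the discriminant is 185. It is nonnegative but not a perfect square, so the roots are real and irrational: λ = (21 ± sqrt(185))/2 ≈ 17.3007, 3.6993.
So the eigenvalues of A^T A are ≈ 3.6993, 17.3007 (all ≥ 0, as they must be for A^T A). The largest is λ_max = (21 + sqrt(185))/2 ≈ 17.3007, hence ||A||_2 = sqrt(λ_max) = sqrt((21 + sqrt(185))/2) ≈ 4.1594.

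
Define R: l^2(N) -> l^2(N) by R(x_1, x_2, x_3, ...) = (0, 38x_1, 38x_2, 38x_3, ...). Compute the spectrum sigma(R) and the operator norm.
sigma(R) = closed disk {z in C : |z| ≤ 38}; ||R|| = 38

Note R = 38·U where U is the unit right shift (U x)_k = x_{k-1} (with x_0 := 0); so ||R|| = 38||U|| and sigma(R) = 38·sigma(U). ||R x||^2 = sum_{k≥1} |38x_k|^2 = 1444||x||^2, so ||R|| = 38 and sigma(R) ⊂ {|z| ≤ 38}. For any |lambda| < 38, the equation (R - lambda I) x = 0 forces x_1 = 0, then 38x_k = lambda x_{k+1} ⇒ x = 0, so R has no eigenvalues. But (R - lambda I) is not surjective for |lambda| < 38: solving (R - lambda I) x = e_1 would require x_n proportional to (lambda/38)^(-n), which is not in l^2. So every |lambda| < 38 lies in the residual spectrum. The boundary |lambda| = 38 is in the approximate point spectrum (the spectrum is closed). Hence sigma(R) is the closed disk of radius 38.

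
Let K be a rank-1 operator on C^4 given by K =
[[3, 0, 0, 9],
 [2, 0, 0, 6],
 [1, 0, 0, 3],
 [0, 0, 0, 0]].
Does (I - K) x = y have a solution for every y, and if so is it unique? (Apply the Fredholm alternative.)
(I - K) is invertible (det(I - K) = -2 ≠ 0), so for every y in C^4 the equation (I - K) x = y has a unique solution.

K has rank 1, so it is an outer product K = u v^T: every row of K is a multiple of one row vector. Reading off the entries, u = (-3, -2, -1, 0) and v = (-1, 0, 0, -3) (row i of K equals u_i·v^T). A rank-one matrix u v^T satisfies K u = u (v·u) and kills the (3)-dimensional subspace v^⊥, so its characteristic polynomial is lambda^3 (lambda - v·u) with v·u = tr K = 3. Hence the eigenvalues of I - K are 1 (multiplicity 3) and 1 - (3) = -2, so det(I - K) = -2. (Direct check: I - K =
[[-2, 0, 0, -9],
 [-2, 1, 0, -6],
 [-1, 0, 1, -3],
 [0, 0, 0, 1]]
has determinant -2.) The finite-dimensional Fredholm alternative says: either (I - K) is invertible, or ker(I - K) ≠ {0} and then range(I - K) = ker((I - K)^*)^⊥, with dim ker(I - K) = dim ker((I - K)^*). Since det(I - K) ≠ 0, 1 is not an eigenvalue of K and ker(I - K) = {0}, so we are in the first case: for every y there is a unique x = (I - K)^(-1) y. Explicitly, by the Sherman–Morrison formula, (I - u v^T)^(-1) = I + u v^T/(1 - v·u), i.e. (I - K)^(-1) = I + K/(-2).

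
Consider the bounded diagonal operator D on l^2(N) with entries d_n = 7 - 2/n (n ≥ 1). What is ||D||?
||D|| = 7

For a diagonal operator on l^2 with entries d_n, ||D|| = sup_n |d_n|. Here d_1 = 5, d_2 = 6, ..., and d_n = 7 - 2/n increases monotonically toward 7. All terms lie in [5, 7), so |d_n| = d_n and the supremum is the limit 7, which is not attained by any individual d_n. Hence ||D|| = 7.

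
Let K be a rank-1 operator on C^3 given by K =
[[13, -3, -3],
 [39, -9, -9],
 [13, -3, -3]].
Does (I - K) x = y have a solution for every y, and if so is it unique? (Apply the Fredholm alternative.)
(I - K) is singular (det(I - K) = 0, i.e. 1 ∈ sigma(K)). (I - K) x = y is solvable iff y ⊥ ker((I - K)^*) = span{(13, -3, -3)}, i.e. iff 13y_1 - 3y_2 - 3y_3 = 0. When solvable, the solutions are x = y + c·(1, 3, 1), c arbitrary (ker(I - K) = span{(1, 3, 1)}, dimension 1).

K has rank 1, so it is an outer product K = u v^T: every row of K is a multiple of one row vector. Reading off the entries, u = (1, 3, 1) and v = (13, -3, -3) (row i of K equals u_i·v^T). A rank-one matrix u v^T satisfies K u = u (v·u) and kills the (2)-dimensional subspace v^⊥, so its characteristic polynomial is lambda^2 (lambda - v·u) with v·u = tr K = 1. Hence the eigenvalues of I - K are 1 (multiplicity 2) and 1 - (1) = 0, so det(I - K) = 0. (Direct check: I - K =
[[-12, 3, 3],
 [-39, 10, 9],
 [-13, 3, 4]]
has determinant 0.) So 1 is an eigenvalue of K and (I - K) is not invertible. The finite-dimensional Fredholm alternative says: either (I - K) is invertible, or ker(I - K) ≠ {0} and then range(I - K) = ker((I - K)^*)^⊥, with dim ker(I - K) = dim ker((I - K)^*). We are in the second case, so we need both kernels. Kernel of I - K: (I - K) u = u - u (v·u) = u - u = 0, so ker(I - K) = span{u} = span{(1, 3, 1)} (it is exactly 1-dimensional because rank(I - K) = 2). Kernel of the adjoint: K is real, so (I - K)^* = I - K^T = I - v u^T, and (I - v u^T) v = v - v (u·v) = 0; hence ker((I - K)^*) = span{v} = span{(13, -3, -3)}. Therefore (I - K) x = y is solvable iff <y, v> = 0, i.e. iff 13y_1 - 3y_2 - 3y_3 = 0. When this holds, K y = u (v·y) = 0, so (I - K) y = y and x = y is a particular solution; the full solution set is the line x = y + c·u = y + c·(1, 3, 1), c ∈ C.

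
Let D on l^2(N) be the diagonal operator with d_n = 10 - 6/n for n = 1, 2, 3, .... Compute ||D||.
||D|| = 10

For a diagonal operator on l^2 with entries d_n, ||D|| = sup_n |d_n|. Here d_1 = 4, d_2 = 7, ..., and d_n = 10 - 6/n increases monotonically toward 10. All terms lie in [4, 10), so |d_n| = d_n and the supremum is the limit 10, which is not attained by any individual d_n. Hence ||D|| = 10.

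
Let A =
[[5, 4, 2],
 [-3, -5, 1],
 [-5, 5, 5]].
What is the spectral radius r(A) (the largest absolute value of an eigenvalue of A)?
r(A) ≈ 6.276

The eigenvalues of A are the roots of its characteristic polynomial. With M = A (coefficients from the trace, the sum of principal 2x2 minors, and det A):
  p(λ) = det(λ I - M) = λ^3 - 5λ^2 - 8λ + 190.
No integer candidate from the rational root theorem (±divisors of 190) is a root, so the roots are irrational. The cubic discriminant is Δ = -739252 < 0, so there is one real root and a complex-conjugate pair. p(-5) = -20 and p(-4) = 78 have opposite signs, so a root lies in (-5, -4); Newton's method refines it to λ ≈ -4.8238. Dividing out (λ - (-4.8238)) leaves approximately λ^2 - 9.8238λ + 39.388. For λ^2 - 9.8238λ + 39.388 the discriminant is -61.0451. It is negative, so the remaining roots are the complex-conjugate pair λ ≈ 4.9119 ± 3.9066i. Their product equals the constant term, so |λ|^2 ≈ 39.388 and |λ| ≈ 6.276.
Thus the eigenvalues (to 4 decimals) are -4.8238 (modulus 4.8238); 4.9119 ± 3.9066i (modulus 6.276). The spectral radius is the largest modulus: r(A) ≈ 6.276. (Cross-check: r(A) ≤ ||A||_2 ≈ 9.016; equality holds whenever A is normal, though it can also hold for some non-normal A.)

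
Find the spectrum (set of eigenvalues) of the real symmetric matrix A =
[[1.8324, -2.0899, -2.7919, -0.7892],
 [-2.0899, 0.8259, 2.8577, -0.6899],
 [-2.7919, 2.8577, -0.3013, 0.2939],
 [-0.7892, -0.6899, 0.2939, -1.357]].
sigma(A) ≈ {-3, -2, 0, 6}

A is real symmetric, so its spectrum consists of real eigenvalues. Expanding the characteristic polynomial of the displayed matrix gives
  det(λ I - A) = p(λ) = λ^4 + (-1)λ^3 + (-24)λ^2 + (-36.0012)λ + (-0.002).
Solving p(λ) = 0 yields eigenvalues ≈ -3, -2, 0, 6. (A is shown rounded to 4 decimals, so these recover the underlying integer eigenvalues to within that precision.)
Verification: the trace of A = 1 equals the sum of eigenvalues 1, and det(A) ≈ -0.0020 matches the eigenvalue product 0.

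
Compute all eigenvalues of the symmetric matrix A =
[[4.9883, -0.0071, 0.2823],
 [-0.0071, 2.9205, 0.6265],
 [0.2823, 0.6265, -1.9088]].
sigma(A) ≈ {-2, 3, 5}

A is real symmetric, so its spectrum consists of real eigenvalues. Expanding the characteristic polynomial of the displayed matrix gives
  det(λ I - A) = p(λ) = λ^3 + (-6)λ^2 + (-1)λ + (30.0011).
Solving p(λ) = 0 yields eigenvalues ≈ -2, 3, 5. (A is shown rounded to 4 decimals, so these recover the underlying integer eigenvalues to within that precision.)
Verification: the trace of A = 6 equals the sum of eigenvalues 6, and det(A) ≈ -30.0011 matches the eigenvalue product -30.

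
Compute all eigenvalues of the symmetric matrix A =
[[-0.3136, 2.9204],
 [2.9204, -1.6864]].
sigma(A) ≈ {-4, 2}

A is real symmetric, so its spectrum consists of real eigenvalues. Expanding the characteristic polynomial of the displayed matrix gives
  det(λ I - A) = p(λ) = λ^2 + (2)λ + (-8).
Solving p(λ) = 0 yields eigenvalues ≈ -4, 2. (A is shown rounded to 4 decimals, so these recover the underlying integer eigenvalues to within that precision.)
Verification: the trace of A = -2 equals the sum of eigenvalues -2, and det(A) ≈ -7.9999 matches the eigenvalue product -8.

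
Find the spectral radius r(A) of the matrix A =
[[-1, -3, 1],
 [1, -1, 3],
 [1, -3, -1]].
r(A) = sqrt(12) ≈ 3.4641

The eigenvalues of A are the roots of its characteristic polynomial. With M = A (coefficients from the trace, the sum of principal 2x2 minors, and det A):
  p(λ) = det(λ I - M) = λ^3 + 3λ^2 + 14λ + 24.
By the rational root theorem any rational root is an integer divisor of 24. Testing λ = -2: p(-2) = -8 + 12 - 28 + 24 = 0, so λ = -2 is a root. Dividing out (λ + 2) leaves p(λ) = (λ + 2)(λ^2 + λ + 12). For λ^2 + λ + 12 the discriminant is -47. It is negative, so the roots are the complex-conjugate pair λ = -1/2 ± (sqrt(47)/2) i ≈ -0.5 ± 3.4278i. For a conjugate pair the product of the roots equals the constant term, so |λ|^2 = 12 and |λ| = sqrt(12) ≈ 3.4641.
Thus the eigenvalues (to 4 decimals) are -0.5 ± 3.4278i (modulus 3.4641); -2 (modulus 2). The spectral radius is the largest modulus: r(A) = sqrt(12) ≈ 3.4641. (Cross-check: r(A) ≤ ||A||_2 ≈ 4.4826; equality holds whenever A is normal, though it can also hold for some non-normal A.)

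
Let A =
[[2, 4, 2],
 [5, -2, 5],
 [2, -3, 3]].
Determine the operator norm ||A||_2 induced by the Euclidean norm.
||A||_2 ≈ 8.6366 (= sqrt(largest eigenvalue of A^T A))

||A||_2 = sigma_max(A) = sqrt(lambda_max(A^T A)). Form the symmetric matrix M = A^T A =
[[33, -8, 35],
 [-8, 29, -11],
 [35, -11, 38]].
Its characteristic polynomial (trace, sum of principal 2x2 minors, determinant of M give the coefficients) is
  p(λ) = det(λ I - M) = λ^3 - 100λ^2 + 1903λ - 576.
No integer candidate from the rational root theorem (±divisors of 576) is a root, so the roots are irrational. The cubic discriminant is Δ = 8307997140 > 0, so there are three distinct real roots. p(0) = -576 and p(1) = 1228 have opposite signs, so a root lies in (0, 1); Newton's method refines it to λ ≈ 0.3076. p(25) = 124 and p(26) = -1122 have opposite signs, so a root lies in (25, 26); Newton's method refines it to λ ≈ 25.1013. p(74) = -2130 and p(75) = 1524 have opposite signs, so a root lies in (74, 75); Newton's method refines it to λ ≈ 74.5911. Check (Vieta): the three roots sum to 100, matching tr M = 100.
So the eigenvalues of A^T A are ≈ 0.3076, 25.1013, 74.5911 (all ≥ 0, as they must be for A^T A). The largest is λ_max ≈ 74.5911, hence ||A||_2 = sqrt(λ_max) ≈ 8.6366.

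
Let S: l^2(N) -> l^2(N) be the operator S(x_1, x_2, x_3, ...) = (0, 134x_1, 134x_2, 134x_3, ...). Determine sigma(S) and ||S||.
sigma(S) = closed disk {z in C : |z| ≤ 134}; ||S|| = 134

Note S = 134·U where U is the unit right shift (U x)_k = x_{k-1} (with x_0 := 0); so ||S|| = 134||U|| and sigma(S) = 134·sigma(U). ||S x||^2 = sum_{k≥1} |134x_k|^2 = 17956||x||^2, so ||S|| = 134 and sigma(S) ⊂ {|z| ≤ 134}. For any |lambda| < 134, the equation (S - lambda I) x = 0 forces x_1 = 0, then 134x_k = lambda x_{k+1} ⇒ x = 0, so S has no eigenvalues. But (S - lambda I) is not surjective for |lambda| < 134: solving (S - lambda I) x = e_1 would require x_n proportional to (lambda/134)^(-n), which is not in l^2. So every |lambda| < 134 lies in the residual spectrum. The boundary |lambda| = 134 is in the approximate point spectrum (the spectrum is closed). Hence sigma(S) is the closed disk of radius 134.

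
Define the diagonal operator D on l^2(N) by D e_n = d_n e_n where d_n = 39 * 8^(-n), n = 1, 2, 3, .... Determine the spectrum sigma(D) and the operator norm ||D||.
sigma(D) = {39 * 8^(-n) : n ≥ 1} ∪ {0}; ||D|| = 39/8

A bounded diagonal operator on l^2 with diagonal entries d_n has spectrum equal to the closure of {d_n : n ≥ 1}: every d_n is an eigenvalue (with eigenvector e_n), so {d_n} ⊂ sigma(D); the spectrum is closed, so its closure is too; and for lambda not in the closure, (D - lambda I) has bounded inverse (the diagonal entries 1/(d_n - lambda) are bounded). For our sequence d_n = 39 * 8^(-n), n = 1, 2, 3, ...:
  - {d_n} = {39 * 8^(-n) : n ≥ 1}; the only limit point is 0
  - closure = {39 * 8^(-n) : n ≥ 1} ∪ {0}
For the norm: a diagonal operator has ||D|| = sup_n |d_n|. Here d_n = 39 * 8^(-n) is positive and decreasing, so sup_n |d_n| = d_1 = 39/8. So ||D|| = 39/8.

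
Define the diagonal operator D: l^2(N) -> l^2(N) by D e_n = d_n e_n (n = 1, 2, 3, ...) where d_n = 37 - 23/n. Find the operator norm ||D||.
||D|| = 37

For a diagonal operator on l^2 with entries d_n, ||D|| = sup_n |d_n|. Here d_1 = 14, d_2 = 51/2, ..., and d_n = 37 - 23/n increases monotonically toward 37. All terms lie in [14, 37), so |d_n| = d_n and the supremum is the limit 37, which is not attained by any individual d_n. Hence ||D|| = 37.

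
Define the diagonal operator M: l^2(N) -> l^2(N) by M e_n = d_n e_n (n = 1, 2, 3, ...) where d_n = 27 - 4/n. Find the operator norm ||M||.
||M|| = 27

For a diagonal operator on l^2 with entries d_n, ||M|| = sup_n |d_n|. Here d_1 = 23, d_2 = 25, ..., and d_n = 27 - 4/n increases monotonically toward 27. All terms lie in [23, 27), so |d_n| = d_n and the supremum is the limit 27, which is not attained by any individual d_n. Hence ||M|| = 27.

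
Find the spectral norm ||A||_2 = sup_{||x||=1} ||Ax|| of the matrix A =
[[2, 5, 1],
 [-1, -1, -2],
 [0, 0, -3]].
||A||_2 ≈ 5.8249 (= sqrt(largest eigenvalue of A^T A))

||A||_2 = sigma_max(A) = sqrt(lambda_max(A^T A)). Form the symmetric matrix M = A^T A =
[[5, 11, 4],
 [11, 26, 7],
 [4, 7, 14]].
Its characteristic polynomial (trace, sum of principal 2x2 minors, determinant of M give the coefficients) is
  p(λ) = det(λ I - M) = λ^3 - 45λ^2 + 378λ - 81.
No integer candidate from the rational root theorem (±divisors of 81) is a root, so the roots are irrational. The cubic discriminant is Δ = 68398425 > 0, so there are three distinct real roots. p(0) = -81 and p(1) = 253 have opposite signs, so a root lies in (0, 1); Newton's method refines it to λ ≈ 0.22. p(10) = 199 and p(11) = -37 have opposite signs, so a root lies in (10, 11); Newton's method refines it to λ ≈ 10.8503. p(33) = -675 and p(34) = 55 have opposite signs, so a root lies in (33, 34); Newton's method refines it to λ ≈ 33.9297. Check (Vieta): the three roots sum to 45, matching tr M = 45.
So the eigenvalues of A^T A are ≈ 0.22, 10.8503, 33.9297 (all ≥ 0, as they must be for A^T A). The largest is λ_max ≈ 33.9297, hence ||A||_2 = sqrt(λ_max) ≈ 5.8249.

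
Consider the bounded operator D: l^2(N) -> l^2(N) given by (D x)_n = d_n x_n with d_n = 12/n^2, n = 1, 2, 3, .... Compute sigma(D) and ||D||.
sigma(D) = {12/n^2 : n ≥ 1} ∪ {0}; ||D|| = 12

A bounded diagonal operator on l^2 with diagonal entries d_n has spectrum equal to the closure of {d_n : n ≥ 1}: every d_n is an eigenvalue (with eigenvector e_n), so {d_n} ⊂ sigma(D); the spectrum is closed, so its closure is too; and for lambda not in the closure, (D - lambda I) has bounded inverse (the diagonal entries 1/(d_n - lambda) are bounded). For our sequence d_n = 12/n^2, n = 1, 2, 3, ...:
  - {d_n} = {12/n^2 : n ≥ 1}; the only limit point is 0
  - closure = {12/n^2 : n ≥ 1} ∪ {0}
For the norm: a diagonal operator has ||D|| = sup_n |d_n|. Here d_n = 12/n^2 is positive and decreasing, so sup_n |d_n| = d_1 = 12. So ||D|| = 12.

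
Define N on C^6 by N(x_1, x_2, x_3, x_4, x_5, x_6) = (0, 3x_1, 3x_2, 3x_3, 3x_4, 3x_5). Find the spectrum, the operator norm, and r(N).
sigma(N) = {0}; ||N|| = 3; r(N) = 0. (N is nilpotent with N^6 = 0.)

On C^6, N is a strictly lower-triangular matrix with 3 on the subdiagonal and zeros elsewhere, so its characteristic polynomial is lambda^6 and every eigenvalue is 0: sigma(N) = {0}. For the operator norm, N e_i = 3e_{i+1} for i = 1, ..., 5 and N e_6 = 0, so the singular values of N are 3 (with multiplicity 5) and 0; hence ||N|| = 3. The spectral radius r(N) = max|lambda| = 0. Note ||N|| > r(N) — characteristic of non-normal nilpotent operators. Indeed N^6 = 0.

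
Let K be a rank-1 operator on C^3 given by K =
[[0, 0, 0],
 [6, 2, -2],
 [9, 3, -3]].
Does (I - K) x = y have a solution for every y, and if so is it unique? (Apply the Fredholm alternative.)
(I - K) is invertible (det(I - K) = 2 ≠ 0), so for every y in C^3 the equation (I - K) x = y has a unique solution.

K has rank 1, so it is an outer product K = u v^T: every row of K is a multiple of one row vector. Reading off the entries, u = (0, 2, 3) and v = (3, 1, -1) (row i of K equals u_i·v^T). A rank-one matrix u v^T satisfies K u = u (v·u) and kills the (2)-dimensional subspace v^⊥, so its characteristic polynomial is lambda^2 (lambda - v·u) with v·u = tr K = -1. Hence the eigenvalues of I - K are 1 (multiplicity 2) and 1 - (-1) = 2, so det(I - K) = 2. (Direct check: I - K =
[[1, 0, 0],
 [-6, -1, 2],
 [-9, -3, 4]]
has determinant 2.) The finite-dimensional Fredholm alternative says: either (I - K) is invertible, or ker(I - K) ≠ {0} and then range(I - K) = ker((I - K)^*)^⊥, with dim ker(I - K) = dim ker((I - K)^*). Since det(I - K) ≠ 0, 1 is not an eigenvalue of K and ker(I - K) = {0}, so we are in the first case: for every y there is a unique x = (I - K)^(-1) y. Explicitly, by the Sherman–Morrison formula, (I - u v^T)^(-1) = I + u v^T/(1 - v·u), i.e. (I - K)^(-1) = I + K/(2).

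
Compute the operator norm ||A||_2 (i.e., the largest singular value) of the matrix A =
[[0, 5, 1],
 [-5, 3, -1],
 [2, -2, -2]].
||A||_2 ≈ 7.3063 (= sqrt(largest eigenvalue of A^T A))

||A||_2 = sigma_max(A) = sqrt(lambda_max(A^T A)). Form the symmetric matrix M = A^T A =
[[29, -19, 1],
 [-19, 38, 6],
 [1, 6, 6]].
Its characteristic polynomial (trace, sum of principal 2x2 minors, determinant of M give the coefficients) is
  p(λ) = det(λ I - M) = λ^3 - 73λ^2 + 1106λ - 3136.
No integer candidate from the rational root theorem (±divisors of 3136) is a root, so the roots are irrational. The cubic discriminant is Δ = 519166564 > 0, so there are three distinct real roots. p(3) = -448 and p(4) = 184 have opposite signs, so a root lies in (3, 4); Newton's method refines it to λ ≈ 3.6877. p(15) = 404 and p(16) = -32 have opposite signs, so a root lies in (15, 16); Newton's method refines it to λ ≈ 15.9305. p(53) = -698 and p(54) = 1184 have opposite signs, so a root lies in (53, 54); Newton's method refines it to λ ≈ 53.3818. Check (Vieta): the three roots sum to 73, matching tr M = 73.
So the eigenvalues of A^T A are ≈ 3.6877, 15.9305, 53.3818 (all ≥ 0, as they must be for A^T A). The largest is λ_max ≈ 53.3818, hence ||A||_2 = sqrt(λ_max) ≈ 7.3063.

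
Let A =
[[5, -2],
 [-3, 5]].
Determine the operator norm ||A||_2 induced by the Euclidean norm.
||A||_2 = sqrt((63 + sqrt(2525))/2) ≈ 7.5249 (= sqrt(largest eigenvalue of A^T A))

||A||_2 = sigma_max(A) = sqrt(lambda_max(A^T A)). Form the symmetric matrix M = A^T A =
[[34, -25],
 [-25, 29]].
Its characteristic polynomial (trace, determinant of M give the coefficients) is
  p(λ) = det(λ I - M) = λ^2 - 63λ + 361.
For λ^2 - 63λ + 361 the discriminant is 2525. It is nonnegative but not a perfect square, so the roots are real and irrational: λ = (63 ± sqrt(2525))/2 ≈ 56.6247, 6.3753.
So the eigenvalues of A^T A are ≈ 6.3753, 56.6247 (all ≥ 0, as they must be for A^T A). The largest is λ_max = (63 + sqrt(2525))/2 ≈ 56.6247, hence ||A||_2 = sqrt(λ_max) = sqrt((63 + sqrt(2525))/2) ≈ 7.5249.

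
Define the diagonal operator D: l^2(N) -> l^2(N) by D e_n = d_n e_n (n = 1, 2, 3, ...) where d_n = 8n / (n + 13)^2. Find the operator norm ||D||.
||D|| = 2/13 (attained at n = 13)

For D diagonal, ||D|| = sup_n |d_n|. Treat f(x) = 8x / (x + 13)^2 for real x > 0. By the quotient rule, f'(x) = 8(13 - x)/(x + 13)^3, which is positive for x < 13 and negative for x > 13. So f has a unique maximum at x = 13, and since 13 is a positive integer, the supremum over n ≥ 1 is attained at n = 13: d_13 = 8·13/(13 + 13)^2 = 8·13/676 = 2/13. Hence ||D|| = 2/13.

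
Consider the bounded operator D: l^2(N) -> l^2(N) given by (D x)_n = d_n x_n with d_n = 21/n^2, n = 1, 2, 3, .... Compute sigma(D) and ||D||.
sigma(D) = {21/n^2 : n ≥ 1} ∪ {0}; ||D|| = 21

A bounded diagonal operator on l^2 with diagonal entries d_n has spectrum equal to the closure of {d_n : n ≥ 1}: every d_n is an eigenvalue (with eigenvector e_n), so {d_n} ⊂ sigma(D); the spectrum is closed, so its closure is too; and for lambda not in the closure, (D - lambda I) has bounded inverse (the diagonal entries 1/(d_n - lambda) are bounded). For our sequence d_n = 21/n^2, n = 1, 2, 3, ...:
  - {d_n} = {21/n^2 : n ≥ 1}; the only limit point is 0
  - closure = {21/n^2 : n ≥ 1} ∪ {0}
For the norm: a diagonal operator has ||D|| = sup_n |d_n|. Here d_n = 21/n^2 is positive and decreasing, so sup_n |d_n| = d_1 = 21. So ||D|| = 21.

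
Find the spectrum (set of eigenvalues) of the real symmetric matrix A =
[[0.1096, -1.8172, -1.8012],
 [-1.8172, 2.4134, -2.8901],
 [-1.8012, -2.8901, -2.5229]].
sigma(A) ≈ {-5, 1, 4}

A is real symmetric, so its spectrum consists of real eigenvalues. Expanding the characteristic polynomial of the displayed matrix gives
  det(λ I - A) = p(λ) = λ^3 + (0)λ^2 + (-21)λ + (20).
Solving p(λ) = 0 yields eigenvalues ≈ -5, 1, 4. (A is shown rounded to 4 decimals, so these recover the underlying integer eigenvalues to within that precision.)
Verification: the trace of A = 0 equals the sum of eigenvalues 0, and det(A) ≈ -20.0009 matches the eigenvalue product -20.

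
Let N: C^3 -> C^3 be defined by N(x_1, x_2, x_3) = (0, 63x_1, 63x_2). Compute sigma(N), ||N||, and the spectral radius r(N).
sigma(N) = {0}; ||N|| = 63; r(N) = 0. (N is nilpotent with N^3 = 0.)

On C^3, N is a strictly lower-triangular matrix with 63 on the subdiagonal and zeros elsewhere, so its characteristic polynomial is lambda^3 and every eigenvalue is 0: sigma(N) = {0}. For the operator norm, N e_i = 63e_{i+1} for i = 1, ..., 2 and N e_3 = 0, so the singular values of N are 63 (with multiplicity 2) and 0; hence ||N|| = 63. The spectral radius r(N) = max|lambda| = 0. Note ||N|| > r(N) — characteristic of non-normal nilpotent operators. Indeed N^3 = 0.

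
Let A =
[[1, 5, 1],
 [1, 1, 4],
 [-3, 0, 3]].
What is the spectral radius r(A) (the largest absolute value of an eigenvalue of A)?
r(A) ≈ 5.0663

The eigenvalues of A are the roots of its characteristic polynomial. With M = A (coefficients from the trace, the sum of principal 2x2 minors, and det A):
  p(λ) = det(λ I - M) = λ^3 - 5λ^2 + 5λ + 69.
No integer candidate from the rational root theorem (±divisors of 69) is a root, so the roots are irrational. The cubic discriminant is Δ = -124972 < 0, so there is one real root and a complex-conjugate pair. p(-3) = -18 and p(-2) = 31 have opposite signs, so a root lies in (-3, -2); Newton's method refines it to λ ≈ -2.6882. Dividing out (λ - (-2.6882)) leaves approximately λ^2 - 7.6882λ + 25.6676. For λ^2 - 7.6882λ + 25.6676 the discriminant is -43.5617. It is negative, so the remaining roots are the complex-conjugate pair λ ≈ 3.8441 ± 3.3001i. Their product equals the constant term, so |λ|^2 ≈ 25.6676 and |λ| ≈ 5.0663.
Thus the eigenvalues (to 4 decimals) are -2.6882 (modulus 2.6882); 3.8441 ± 3.3001i (modulus 5.0663). The spectral radius is the largest modulus: r(A) ≈ 5.0663. (Cross-check: r(A) ≤ ||A||_2 ≈ 5.924; equality holds whenever A is normal, though it can also hold for some non-normal A.)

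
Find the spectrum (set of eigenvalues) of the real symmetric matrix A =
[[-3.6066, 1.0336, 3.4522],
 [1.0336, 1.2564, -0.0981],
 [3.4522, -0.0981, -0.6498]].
sigma(A) ≈ {-6, 1, 2}

A is real symmetric, so its spectrum consists of real eigenvalues. Expanding the characteristic polynomial of the displayed matrix gives
  det(λ I - A) = p(λ) = λ^3 + (3)λ^2 + (-16)λ + (12).
Solving p(λ) = 0 yields eigenvalues ≈ -6, 1, 2. (A is shown rounded to 4 decimals, so these recover the underlying integer eigenvalues to within that precision.)
Verification: the trace of A = -3 equals the sum of eigenvalues -3, and det(A) ≈ -12.0001 matches the eigenvalue product -12.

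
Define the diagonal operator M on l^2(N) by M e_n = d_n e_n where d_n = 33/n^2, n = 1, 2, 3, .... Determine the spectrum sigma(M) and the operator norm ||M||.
sigma(M) = {33/n^2 : n ≥ 1} ∪ {0}; ||M|| = 33

A bounded diagonal operator on l^2 with diagonal entries d_n has spectrum equal to the closure of {d_n : n ≥ 1}: every d_n is an eigenvalue (with eigenvector e_n), so {d_n} ⊂ sigma(M); the spectrum is closed, so its closure is too; and for lambda not in the closure, (M - lambda I) has bounded inverse (the diagonal entries 1/(d_n - lambda) are bounded). For our sequence d_n = 33/n^2, n = 1, 2, 3, ...:
  - {d_n} = {33/n^2 : n ≥ 1}; the only limit point is 0
  - closure = {33/n^2 : n ≥ 1} ∪ {0}
For the norm: a diagonal operator has ||M|| = sup_n |d_n|. Here d_n = 33/n^2 is positive and decreasing, so sup_n |d_n| = d_1 = 33. So ||M|| = 33.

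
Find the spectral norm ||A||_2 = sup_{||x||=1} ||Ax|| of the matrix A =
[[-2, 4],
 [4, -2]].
||A||_2 = 6 (= sqrt(largest eigenvalue of A^T A))

||A||_2 = sigma_max(A) = sqrt(lambda_max(A^T A)). Form the symmetric matrix M = A^T A =
[[20, -16],
 [-16, 20]].
Its characteristic polynomial (trace, determinant of M give the coefficients) is
  p(λ) = det(λ I - M) = λ^2 - 40λ + 144.
For λ^2 - 40λ + 144 the discriminant is 1024. It is a perfect square (32^2), so the roots are rational: λ = (40 ± 32)/2 = 36, 4.
So the eigenvalues of A^T A are ≈ 4, 36 (all ≥ 0, as they must be for A^T A). The largest is λ_max = 36, hence ||A||_2 = sqrt(λ_max) = 6.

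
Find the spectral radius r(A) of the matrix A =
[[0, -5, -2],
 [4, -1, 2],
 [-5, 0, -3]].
r(A) = sqrt(13) ≈ 3.6056

The eigenvalues of A are the roots of its characteristic polynomial. With M = A (coefficients from the trace, the sum of principal 2x2 minors, and det A):
  p(λ) = det(λ I - M) = λ^3 + 4λ^2 + 13λ.
The constant term is 0, so λ = 0 is a root. Dividing out λ leaves p(λ) = λ(λ^2 + 4λ + 13). For λ^2 + 4λ + 13 the discriminant is -36. It is negative, so the roots are the complex-conjugate pair λ = -2 ± (sqrt(36)/2) i ≈ -2 ± 3i. For a conjugate pair the product of the roots equals the constant term, so |λ|^2 = 13 and |λ| = sqrt(13) ≈ 3.6056.
Thus the eigenvalues (to 4 decimals) are -2 ± 3i (modulus 3.6056); 0 (modulus 0). The spectral radius is the largest modulus: r(A) = sqrt(13) ≈ 3.6056. (Cross-check: r(A) ≤ ||A||_2 ≈ 7.4136; equality holds whenever A is normal, though it can also hold for some non-normal A.)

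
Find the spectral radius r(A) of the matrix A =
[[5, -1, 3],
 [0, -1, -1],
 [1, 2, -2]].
r(A) ≈ 5.4088

The eigenvalues of A are the roots of its characteristic polynomial. With M = A (coefficients from the trace, the sum of principal 2x2 minors, and det A):
  p(λ) = det(λ I - M) = λ^3 - 2λ^2 - 14λ - 24.
No integer candidate from the rational root theorem (±divisors of 24) is a root, so the roots are irrational. The cubic discriminant is Δ = -16656 < 0, so there is one real root and a complex-conjugate pair. p(5) = -19 and p(6) = 36 have opposite signs, so a root lies in (5, 6); Newton's method refines it to λ ≈ 5.4088. Dividing out (λ - (5.4088)) leaves approximately λ^2 + 3.4088λ + 4.4372. For λ^2 + 3.4088λ + 4.4372 the discriminant is -6.1293. It is negative, so the remaining roots are the complex-conjugate pair λ ≈ -1.7044 ± 1.2379i. Their product equals the constant term, so |λ|^2 ≈ 4.4372 and |λ| ≈ 2.1065.
Thus the eigenvalues (to 4 decimals) are 5.4088 (modulus 5.4088); -1.7044 ± 1.2379i (modulus 2.1065). The spectral radius is the largest modulus: r(A) ≈ 5.4088. (Cross-check: r(A) ≤ ||A||_2 ≈ 5.9548; equality holds whenever A is normal, though it can also hold for some non-normal A.)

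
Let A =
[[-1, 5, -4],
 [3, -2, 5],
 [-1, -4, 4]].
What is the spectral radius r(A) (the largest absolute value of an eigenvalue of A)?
r(A) ≈ 3.935

The eigenvalues of A are the roots of its characteristic polynomial. With M = A (coefficients from the trace, the sum of principal 2x2 minors, and det A):
  p(λ) = det(λ I - M) = λ^3 - λ^2 - 9λ + 41.
No integer candidate from the rational root theorem (±divisors of 41) is a root, so the roots are irrational. The cubic discriminant is Δ = -35584 < 0, so there is one real root and a complex-conjugate pair. p(-4) = -3 and p(-3) = 32 have opposite signs, so a root lies in (-4, -3); Newton's method refines it to λ ≈ -3.935. Dividing out (λ - (-3.935)) leaves approximately λ^2 - 4.935λ + 10.4193. For λ^2 - 4.935λ + 10.4193 the discriminant is -17.3229. It is negative, so the remaining roots are the complex-conjugate pair λ ≈ 2.4675 ± 2.081i. Their product equals the constant term, so |λ|^2 ≈ 10.4193 and |λ| ≈ 3.2279.
Thus the eigenvalues (to 4 decimals) are -3.935 (modulus 3.935); 2.4675 ± 2.081i (modulus 3.2279). The spectral radius is the largest modulus: r(A) ≈ 3.935. (Cross-check: r(A) ≤ ||A||_2 ≈ 10.0113; equality holds whenever A is normal, though it can also hold for some non-normal A.)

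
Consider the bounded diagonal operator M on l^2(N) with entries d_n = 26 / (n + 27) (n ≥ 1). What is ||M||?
||M|| = 13/14 (attained at n = 1)

For M diagonal, ||M|| = sup_n |d_n| = sup_n 26/(n + 27). This is positive and strictly decreasing in n, so the supremum is attained at n = 1: d_1 = 26/(1 + 27) = 13/14. Hence ||M|| = 13/14.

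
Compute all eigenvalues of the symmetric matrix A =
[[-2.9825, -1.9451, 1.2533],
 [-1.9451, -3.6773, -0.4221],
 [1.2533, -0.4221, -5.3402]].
sigma(A) ≈ {-6, -5, -1}

A is real symmetric, so its spectrum consists of real eigenvalues. Expanding the characteristic polynomial of the displayed matrix gives
  det(λ I - A) = p(λ) = λ^3 + (12)λ^2 + (41)λ + (30).
Solving p(λ) = 0 yields eigenvalues ≈ -6, -5, -1. (A is shown rounded to 4 decimals, so these recover the underlying integer eigenvalues to within that precision.)
Verification: the trace of A = -12 equals the sum of eigenvalues -12, and det(A) ≈ -29.9992 matches the eigenvalue product -30.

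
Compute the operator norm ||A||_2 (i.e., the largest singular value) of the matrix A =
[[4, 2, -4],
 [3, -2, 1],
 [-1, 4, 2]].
||A||_2 ≈ 6.2218 (= sqrt(largest eigenvalue of A^T A))

||A||_2 = sigma_max(A) = sqrt(lambda_max(A^T A)). Form the symmetric matrix M = A^T A =
[[26, -2, -15],
 [-2, 24, -2],
 [-15, -2, 21]].
Its characteristic polynomial (trace, sum of principal 2x2 minors, determinant of M give the coefficients) is
  p(λ) = det(λ I - M) = λ^3 - 71λ^2 + 1441λ - 7396.
No integer candidate from the rational root theorem (±divisors of 7396) is a root, so the roots are irrational. The cubic discriminant is Δ = 53801989 > 0, so there are three distinct real roots. p(7) = -445 and p(8) = 100 have opposite signs, so a root lies in (7, 8); Newton's method refines it to λ ≈ 7.8025. p(24) = 116 and p(25) = -121 have opposite signs, so a root lies in (24, 25); Newton's method refines it to λ ≈ 24.4868. p(38) = -290 and p(39) = 131 have opposite signs, so a root lies in (38, 39); Newton's method refines it to λ ≈ 38.7107. Check (Vieta): the three roots sum to 71, matching tr M = 71.
So the eigenvalues of A^T A are ≈ 7.8025, 24.4868, 38.7107 (all ≥ 0, as they must be for A^T A). The largest is λ_max ≈ 38.7107, hence ||A||_2 = sqrt(λ_max) ≈ 6.2218.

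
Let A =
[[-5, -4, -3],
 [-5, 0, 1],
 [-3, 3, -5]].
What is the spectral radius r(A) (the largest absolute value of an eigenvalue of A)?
r(A) ≈ 8.3917

The eigenvalues of A are the roots of its characteristic polynomial. With M = A (coefficients from the trace, the sum of principal 2x2 minors, and det A):
  p(λ) = det(λ I - M) = λ^3 + 10λ^2 - 7λ - 172.
No integer candidate from the rational root theorem (±divisors of 172) is a root, so the roots are irrational. The cubic discriminant is Δ = 112224 > 0, so there are three distinct real roots. p(-9) = -28 and p(-8) = 12 have opposite signs, so a root lies in (-9, -8); Newton's method refines it to λ ≈ -8.3917. p(-6) = 14 and p(-5) = -12 have opposite signs, so a root lies in (-6, -5); Newton's method refines it to λ ≈ -5.4023. p(3) = -76 and p(4) = 24 have opposite signs, so a root lies in (3, 4); Newton's method refines it to λ ≈ 3.794. Check (Vieta): the three roots sum to -10, matching tr M = -10.
Thus the eigenvalues (to 4 decimals) are -8.3917 (modulus 8.3917); -5.4023 (modulus 5.4023); 3.794 (modulus 3.794). The spectral radius is the largest modulus: r(A) ≈ 8.3917. (Cross-check: r(A) ≤ ||A||_2 ≈ 8.7137; equality holds whenever A is normal, though it can also hold for some non-normal A.)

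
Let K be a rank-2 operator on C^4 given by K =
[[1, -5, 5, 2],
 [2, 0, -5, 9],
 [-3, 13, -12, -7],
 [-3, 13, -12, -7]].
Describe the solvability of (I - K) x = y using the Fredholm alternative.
(I - K) is invertible (det(I - K) = -21 ≠ 0), so for every y in C^4 the equation (I - K) x = y has a unique solution.

K has rank 2 and factors as K = U V^T = u1 v1^T + u2 v2^T with u1 = (-1, 3, 2, 2), v1 = (0, 2, -3, 1), u2 = (-1, -2, 3, 3), v2 = (-1, 3, -2, -3) (multiplying out reproduces the displayed K). The nonzero eigenvalues of U V^T coincide with those of the 2 x 2 matrix G = V^T U = [[v1·u1, v1·u2], [v2·u1, v2·u2]] = [[2, -10], [0, -20]], and by the Sylvester determinant identity det(I_4 - U V^T) = det(I_2 - V^T U) = det([[-1, 10], [0, 21]]) = (-1)(21) - (10)(0) = -21. (Direct check: I - K =
[[0, 5, -5, -2],
 [-2, 1, 5, -9],
 [3, -13, 13, 7],
 [3, -13, 12, 8]]
has determinant -21.) The finite-dimensional Fredholm alternative says: either (I - K) is invertible, or ker(I - K) ≠ {0} and then range(I - K) = ker((I - K)^*)^⊥, with dim ker(I - K) = dim ker((I - K)^*). Since det(I - K) ≠ 0, 1 is not an eigenvalue of K and ker(I - K) = {0}, so we are in the first case: for every y there is a unique x = (I - K)^(-1) y. (Explicitly, by the Woodbury identity, (I - U V^T)^(-1) = I + U (I_2 - G)^(-1) V^T.)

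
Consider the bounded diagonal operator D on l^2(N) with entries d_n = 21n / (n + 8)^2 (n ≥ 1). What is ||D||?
||D|| = 21/32 (attained at n = 8)

For D diagonal, ||D|| = sup_n |d_n|. Treat f(x) = 21x / (x + 8)^2 for real x > 0. By the quotient rule, f'(x) = 21(8 - x)/(x + 8)^3, which is positive for x < 8 and negative for x > 8. So f has a unique maximum at x = 8, and since 8 is a positive integer, the supremum over n ≥ 1 is attained at n = 8: d_8 = 21·8/(8 + 8)^2 = 21·8/256 = 21/32. Hence ||D|| = 21/32.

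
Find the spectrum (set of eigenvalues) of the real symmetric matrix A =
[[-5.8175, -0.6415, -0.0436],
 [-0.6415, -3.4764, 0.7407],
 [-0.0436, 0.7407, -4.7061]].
sigma(A) ≈ {-6, -5, -3}

A is real symmetric, so its spectrum consists of real eigenvalues. Expanding the characteristic polynomial of the displayed matrix gives
  det(λ I - A) = p(λ) = λ^3 + (14)λ^2 + (63)λ + (90).
Solving p(λ) = 0 yields eigenvalues ≈ -6, -5, -3. (A is shown rounded to 4 decimals, so these recover the underlying integer eigenvalues to within that precision.)
Verification: the trace of A = -14 equals the sum of eigenvalues -14, and det(A) ≈ -89.9996 matches the eigenvalue product -90.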